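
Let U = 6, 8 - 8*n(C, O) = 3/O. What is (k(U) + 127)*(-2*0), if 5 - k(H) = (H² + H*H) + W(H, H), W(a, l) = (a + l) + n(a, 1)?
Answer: 0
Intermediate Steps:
n(C, O) = 1 - 3/(8*O)
W(a, l) = 5/8 + a + l (W(a, l) = (a + l) + (-3/8 + 1)/1 = (a + l) + 1*(5/8) = (a + l) + 5/8 = 5/8 + a + l)
k(H) = 35/8 - 2*H - 2*H² (k(H) = 5 - ((H² + H*H) + (5/8 + H + H)) = 5 - ((H² + H²) + (5/8 + 2*H)) = 5 - (2*H² + (5/8 + 2*H)) = 5 - (5/8 + 2*H + 2*H²) = 5 + (-5/8 - 2*H - 2*H²) = 35/8 - 2*H - 2*H²)
(k(U) + 127)*(-2*0) = ((35/8 - 2*6 - 2*6²) + 127)*(-2*0) = ((35/8 - 12 - 2*36) + 127)*0 = ((35/8 - 12 - 72) + 127)*0 = (-637/8 + 127)*0 = (379/8)*0 = 0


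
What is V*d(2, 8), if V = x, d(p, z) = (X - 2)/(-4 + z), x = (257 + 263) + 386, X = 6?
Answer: 906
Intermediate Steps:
x = 906 (x = 520 + 386 = 906)
d(p, z) = 4/(-4 + z) (d(p, z) = (6 - 2)/(-4 + z) = 4/(-4 + z))
V = 906
V*d(2, 8) = 906*(4/(-4 + 8)) = 906*(4/4) = 906*(4*(¼)) = 906*1 = 906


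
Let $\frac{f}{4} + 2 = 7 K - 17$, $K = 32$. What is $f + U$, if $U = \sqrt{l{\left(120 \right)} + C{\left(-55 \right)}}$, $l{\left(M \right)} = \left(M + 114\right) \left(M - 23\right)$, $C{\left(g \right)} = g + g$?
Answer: $820 + 2 \sqrt{5647} \approx 970.29$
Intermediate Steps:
$C{\left(g \right)} = 2 g$
$l{\left(M \right)} = \left(-23 + M\right) \left(114 + M\right)$ ($l{\left(M \right)} = \left(114 + M\right) \left(-23 + M\right) = \left(-23 + M\right) \left(114 + M\right)$)
$f = 820$ ($f = -8 + 4 \left(7 \cdot 32 - 17\right) = -8 + 4 \left(224 - 17\right) = -8 + 4 \cdot 207 = -8 + 828 = 820$)
$U = 2 \sqrt{5647}$ ($U = \sqrt{\left(-2622 + 120^{2} + 91 \cdot 120\right) + 2 \left(-55\right)} = \sqrt{\left(-2622 + 14400 + 10920\right) - 110} = \sqrt{22698 - 110} = \sqrt{22588} = 2 \sqrt{5647} \approx 150.29$)
$f + U = 820 + 2 \sqrt{5647}$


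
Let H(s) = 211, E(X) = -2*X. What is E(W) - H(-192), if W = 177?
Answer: -565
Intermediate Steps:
E(W) - H(-192) = -2*177 - 1*211 = -354 - 211 = -565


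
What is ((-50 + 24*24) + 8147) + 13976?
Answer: 22649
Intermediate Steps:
((-50 + 24*24) + 8147) + 13976 = ((-50 + 576) + 8147) + 13976 = (526 + 8147) + 13976 = 8673 + 13976 = 22649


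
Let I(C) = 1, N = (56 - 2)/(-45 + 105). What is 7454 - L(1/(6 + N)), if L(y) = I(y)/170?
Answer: 1267179/170 ≈ 7454.0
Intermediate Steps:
N = 9/10 (N = 54/60 = 54*(1/60) = 9/10 ≈ 0.90000)
L(y) = 1/170
7454 - L(1/(6 + N)) = 7454 - 1*1/170 = 7454 - 1/170 = 1267179/170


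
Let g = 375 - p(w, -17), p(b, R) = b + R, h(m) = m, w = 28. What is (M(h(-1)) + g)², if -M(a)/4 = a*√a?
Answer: 132480 + 2912*I ≈ 1.3248e+5 + 2912.0*I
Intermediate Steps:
p(b, R) = R + b
M(a) = -4*a^(3/2) (M(a) = -4*a*√a = -4*a^(3/2))
g = 364 (g = 375 - (-17 + 28) = 375 - 1*11 = 375 - 11 = 364)
(M(h(-1)) + g)² = (-(-4)*I + 364)² = (4*I + 364)² = (364 + 4*I)²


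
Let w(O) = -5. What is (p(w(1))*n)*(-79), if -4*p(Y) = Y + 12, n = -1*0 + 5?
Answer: 2765/4 ≈ 691.25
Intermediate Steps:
n = 5 (n = 0 + 5 = 5)
p(Y) = -3 - Y/4 (p(Y) = -(Y + 12)/4 = -(12 + Y)/4 = -3 - Y/4)
(p(w(1))*n)*(-79) = ((-3 - ¼*(-5))*5)*(-79) = ((-3 + 5/4)*5)*(-79) = -7/4*5*(-79) = -35/4*(-79) = 2765/4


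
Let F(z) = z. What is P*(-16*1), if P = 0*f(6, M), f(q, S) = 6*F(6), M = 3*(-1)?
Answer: 0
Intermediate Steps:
M = -3
f(q, S) = 36 (f(q, S) = 6*6 = 36)
P = 0 (P = 0*36 = 0)
P*(-16*1) = 0*(-16*1) = 0*(-16) = 0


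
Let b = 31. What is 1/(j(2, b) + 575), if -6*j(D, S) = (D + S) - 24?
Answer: 2/1147 ≈ 0.0017437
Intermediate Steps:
j(D, S) = 4 - D/6 - S/6 (j(D, S) = -((D + S) - 24)/6 = -(-24 + D + S)/6 = 4 - D/6 - S/6)
1/(j(2, b) + 575) = 1/((4 - ⅙*2 - ⅙*31) + 575) = 1/((4 - ⅓ - 31/6) + 575) = 1/(-3/2 + 575) = 1/(1147/2) = 2/1147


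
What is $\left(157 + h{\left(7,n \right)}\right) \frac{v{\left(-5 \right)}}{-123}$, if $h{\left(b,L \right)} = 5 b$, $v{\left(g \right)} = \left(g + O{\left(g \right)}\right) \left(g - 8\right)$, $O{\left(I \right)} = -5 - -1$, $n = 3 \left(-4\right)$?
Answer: $- \frac{7488}{41} \approx -182.63$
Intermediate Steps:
$n = -12$
$O{\left(I \right)} = -4$ ($O{\left(I \right)} = -5 + 1 = -4$)
$v{\left(g \right)} = \left(-8 + g\right) \left(-4 + g\right)$ ($v{\left(g \right)} = \left(g - 4\right) \left(g - 8\right) = \left(-4 + g\right) \left(-8 + g\right) = \left(-8 + g\right) \left(-4 + g\right)$)
$\left(157 + h{\left(7,n \right)}\right) \frac{v{\left(-5 \right)}}{-123} = \left(157 + 5 \cdot 7\right) \frac{32 + \left(-5\right)^{2} - -60}{-123} = \left(157 + 35\right) \left(32 + 25 + 60\right) \left(- \frac{1}{123}\right) = 192 \cdot 117 \left(- \frac{1}{123}\right) = 192 \left(- \frac{39}{41}\right) = - \frac{7488}{41}$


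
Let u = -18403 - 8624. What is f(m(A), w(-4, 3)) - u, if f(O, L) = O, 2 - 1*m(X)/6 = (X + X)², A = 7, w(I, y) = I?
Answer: 25863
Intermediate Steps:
m(X) = 12 - 24*X² (m(X) = 12 - 6*(X + X)² = 12 - 6*4*X² = 12 - 24*X²)
u = -27027
f(m(A), w(-4, 3)) - u = (12 - 24*7²) - 1*(-27027) = (12 - 24*49) + 27027 = (12 - 1176) + 27027 = -1164 + 27027 = 25863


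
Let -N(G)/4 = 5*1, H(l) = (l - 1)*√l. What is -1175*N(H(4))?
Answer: 23500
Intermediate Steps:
H(l) = √l*(-1 + l) (H(l) = (-1 + l)*√l = √l*(-1 + l))
N(G) = -20
-1175*N(H(4)) = -1175*(-20) = 23500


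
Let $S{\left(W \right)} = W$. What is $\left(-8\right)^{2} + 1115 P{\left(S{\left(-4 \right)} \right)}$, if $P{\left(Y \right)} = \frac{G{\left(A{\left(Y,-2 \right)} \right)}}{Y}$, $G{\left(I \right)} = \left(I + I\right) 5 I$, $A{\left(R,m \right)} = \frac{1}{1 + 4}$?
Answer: $- \frac{95}{2} \approx -47.5$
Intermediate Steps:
$A{\left(R,m \right)} = \frac{1}{5}$
$G{\left(I \right)} = 10 I^{2}$ ($G{\left(I \right)} = 2 I 5 I = 10 I I = 10 I^{2}$)
$P{\left(Y \right)} = \frac{2}{5 Y}$ ($P{\left(Y \right)} = \frac{10 \left(\frac{1}{5}\right)^{2}}{Y} = \frac{10 \cdot \frac{1}{25}}{Y} = \frac{2}{5 Y}$)
$\left(-8\right)^{2} + 1115 P{\left(S{\left(-4 \right)} \right)} = \left(-8\right)^{2} + 1115 \frac{2}{5 \left(-4\right)} = 64 + 1115 \cdot \frac{2}{5} \left(- \frac{1}{4}\right) = 64 + 1115 \left(- \frac{1}{10}\right) = 64 - \frac{223}{2} = - \frac{95}{2}$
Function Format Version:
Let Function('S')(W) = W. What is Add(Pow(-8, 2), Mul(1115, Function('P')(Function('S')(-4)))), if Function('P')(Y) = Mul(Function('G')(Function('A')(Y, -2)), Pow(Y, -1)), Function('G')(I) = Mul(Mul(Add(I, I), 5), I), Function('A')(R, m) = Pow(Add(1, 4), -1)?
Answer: Rational(-95, 2) ≈ -47.500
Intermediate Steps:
Function('A')(R, m) = Rational(1, 5) (Function('A')(R, m) = Pow(5, -1) = Rational(1, 5))
Function('G')(I) = Mul(10, Pow(I, 2)) (Function('G')(I) = Mul(Mul(Mul(2, I), 5), I) = Mul(Mul(10, I), I) = Mul(10, Pow(I, 2)))
Function('P')(Y) = Mul(Rational(2, 5), Pow(Y, -1)) (Function('P')(Y) = Mul(Mul(10, Pow(Rational(1, 5), 2)), Pow(Y, -1)) = Mul(Mul(10, Rational(1, 25)), Pow(Y, -1)) = Mul(Rational(2, 5), Pow(Y, -1)))
Add(Pow(-8, 2), Mul(1115, Function('P')(Function('S')(-4)))) = Add(Pow(-8, 2), Mul(1115, Mul(Rational(2, 5), Pow(-4, -1)))) = Add(64, Mul(1115, Mul(Rational(2, 5), Rational(-1, 4)))) = Add(64, Mul(1115, Rational(-1, 10))) = Add(64, Rational(-223, 2)) = Rational(-95, 2)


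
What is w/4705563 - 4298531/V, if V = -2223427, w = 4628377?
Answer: 30517866815932/10462475824401 ≈ 2.9169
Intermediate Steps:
w/4705563 - 4298531/V = 4628377/4705563 - 4298531/(-2223427) = 4628377*(1/4705563) - 4298531*(-1/2223427) = 4628377/4705563 + 4298531/2223427 = 30517866815932/10462475824401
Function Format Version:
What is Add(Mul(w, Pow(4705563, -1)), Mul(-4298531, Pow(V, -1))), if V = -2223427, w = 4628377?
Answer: Rational(30517866815932, 10462475824401) ≈ 2.9169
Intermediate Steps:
Add(Mul(w, Pow(4705563, -1)), Mul(-4298531, Pow(V, -1))) = Add(Mul(4628377, Pow(4705563, -1)), Mul(-4298531, Pow(-2223427, -1))) = Add(Mul(4628377, Rational(1, 4705563)), Mul(-4298531, Rational(-1, 2223427))) = Add(Rational(4628377, 4705563), Rational(4298531, 2223427)) = Rational(30517866815932, 10462475824401)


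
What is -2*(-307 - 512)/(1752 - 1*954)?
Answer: 39/19 ≈ 2.0526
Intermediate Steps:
-2*(-307 - 512)/(1752 - 1*954) = -(-1638)/(1752 - 954) = -(-1638)/798 = -2*(-39/38) = 39/19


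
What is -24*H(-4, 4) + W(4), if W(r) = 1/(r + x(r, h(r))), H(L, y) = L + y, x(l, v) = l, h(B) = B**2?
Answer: 1/8 ≈ 0.12500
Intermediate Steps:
W(r) = 1/(2*r) (W(r) = 1/(r + r) = 1/(2*r))
-24*H(-4, 4) + W(4) = -24*(-4 + 4) + (1/2)/4 = -24*0 + (1/2)*(1/4) = 0 + 1/8 = 1/8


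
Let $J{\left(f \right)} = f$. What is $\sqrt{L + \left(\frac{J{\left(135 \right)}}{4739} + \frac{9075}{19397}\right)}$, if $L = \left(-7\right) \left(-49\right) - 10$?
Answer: $\frac{\sqrt{57509228935991553}}{13131769} \approx 18.262$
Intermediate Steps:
$L = 333$ ($L = 343 - 10 = 333$)
$\sqrt{L + \left(\frac{J{\left(135 \right)}}{4739} + \frac{9075}{19397}\right)} = \sqrt{333 + \left(\frac{135}{4739} + \frac{9075}{19397}\right)} = \sqrt{333 + \frac{6517860}{13131769}} = \sqrt{\frac{4379396937}{13131769}} = \frac{\sqrt{57509228935991553}}{13131769}$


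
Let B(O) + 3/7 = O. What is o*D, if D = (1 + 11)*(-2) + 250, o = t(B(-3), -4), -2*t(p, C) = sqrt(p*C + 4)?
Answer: -226*sqrt(217)/7 ≈ -475.60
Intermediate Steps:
B(O) = -3/7 + O
t(p, C) = -sqrt(4 + C*p)/2 (t(p, C) = -sqrt(p*C + 4)/2 = -sqrt(C*p + 4)/2 = -sqrt(4 + C*p)/2)
o = -sqrt(217)/7 (o = -sqrt(4 - 4*(-3/7 - 3))/2 = -sqrt(4 - 4*(-24/7))/2 = -sqrt(4 + 96/7)/2 = -sqrt(217)/7 ≈ -2.1044)
D = 226 (D = 12*(-2) + 250 = -24 + 250 = 226)
o*D = -sqrt(217)/7*226 = -226*sqrt(217)/7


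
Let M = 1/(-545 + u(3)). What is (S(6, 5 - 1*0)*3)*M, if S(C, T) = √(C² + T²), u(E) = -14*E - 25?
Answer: -√61/204 ≈ -0.038286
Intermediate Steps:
u(E) = -25 - 14*E
M = -1/612 (M = 1/(-545 + (-25 - 14*3)) = 1/(-545 + (-25 - 42)) = 1/(-545 - 67) = 1/(-612) = -1/612 ≈ -0.0016340)
(S(6, 5 - 1*0)*3)*M = (√(6² + (5 - 1*0)²)*3)*(-1/612) = (√(36 + (5 + 0)²)*3)*(-1/612) = (√(36 + 5²)*3)*(-1/612) = (√(36 + 25)*3)*(-1/612) = (√61*3)*(-1/612) = (3*√61)*(-1/612) = -√61/204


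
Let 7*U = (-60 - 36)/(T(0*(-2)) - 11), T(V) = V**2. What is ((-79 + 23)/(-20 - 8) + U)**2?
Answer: 62500/5929 ≈ 10.541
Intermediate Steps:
U = 96/77 (U = ((-60 - 36)/((0*(-2))**2 - 11))/7 = (-96/(0**2 - 11))/7 = (-96/(0 - 11))/7 = (-96/(-11))/7 = (-96*(-1/11))/7 = (1/7)*(96/11) = 96/77 ≈ 1.2468)
((-79 + 23)/(-20 - 8) + U)**2 = ((-79 + 23)/(-20 - 8) + 96/77)**2 = (-56/(-28) + 96/77)**2 = (-56*(-1/28) + 96/77)**2 = (2 + 96/77)**2 = (250/77)**2 = 62500/5929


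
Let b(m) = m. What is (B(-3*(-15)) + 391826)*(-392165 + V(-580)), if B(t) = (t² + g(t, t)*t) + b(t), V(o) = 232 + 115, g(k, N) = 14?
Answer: -154582388268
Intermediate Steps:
V(o) = 347
B(t) = t² + 15*t (B(t) = (t² + 14*t) + t = t² + 15*t)
(B(-3*(-15)) + 391826)*(-392165 + V(-580)) = ((-3*(-15))*(15 - 3*(-15)) + 391826)*(-392165 + 347) = (45*(15 + 45) + 391826)*(-391818) = (45*60 + 391826)*(-391818) = (2700 + 391826)*(-391818) = 394526*(-391818) = -154582388268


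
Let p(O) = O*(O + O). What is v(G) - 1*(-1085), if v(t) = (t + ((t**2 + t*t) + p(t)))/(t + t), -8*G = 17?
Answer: 4325/4 ≈ 1081.3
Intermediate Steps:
G = -17/8 (G = -1/8*17 = -17/8 ≈ -2.1250)
p(O) = 2*O**2 (p(O) = O*(2*O) = 2*O**2)
v(t) = (t + 4*t**2)/(2*t) (v(t) = (t + ((t**2 + t*t) + 2*t**2))/(t + t) = (t + ((t**2 + t**2) + 2*t**2))/((2*t)) = (t + (2*t**2 + 2*t**2))*(1/(2*t)) = (t + 4*t**2)*(1/(2*t)) = (t + 4*t**2)/(2*t))
v(G) - 1*(-1085) = (1/2 + 2*(-17/8)) - 1*(-1085) = (1/2 - 17/4) + 1085 = -15/4 + 1085 = 4325/4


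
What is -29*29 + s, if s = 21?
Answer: -820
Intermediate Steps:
-29*29 + s = -29*29 + 21 = -841 + 21 = -820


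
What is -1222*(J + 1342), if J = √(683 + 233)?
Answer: -1639924 - 2444*√229 ≈ -1.6769e+6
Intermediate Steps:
J = 2*√229 (J = √916 = 2*√229 ≈ 30.266)
-1222*(J + 1342) = -1222*(2*√229 + 1342) = -1222*(1342 + 2*√229) = -1639924 - 2444*√229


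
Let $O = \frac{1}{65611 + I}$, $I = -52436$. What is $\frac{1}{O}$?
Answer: $13175$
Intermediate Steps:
$O = \frac{1}{13175}$ ($O = \frac{1}{65611 - 52436} = \frac{1}{13175} \approx 7.5901 \cdot 10^{-5}$)
$\frac{1}{O} = \frac{1}{\frac{1}{13175}} = 13175$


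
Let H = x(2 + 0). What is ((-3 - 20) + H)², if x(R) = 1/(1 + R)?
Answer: 4624/9 ≈ 513.78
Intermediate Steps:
H = ⅓ (H = 1/(1 + (2 + 0)) = 1/(1 + 2) = 1/3 = ⅓ ≈ 0.33333)
((-3 - 20) + H)² = ((-3 - 20) + ⅓)² = (-23 + ⅓)² = (-68/3)² = 4624/9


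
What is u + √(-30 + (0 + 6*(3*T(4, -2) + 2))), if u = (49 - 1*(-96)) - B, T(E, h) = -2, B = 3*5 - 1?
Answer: 131 + 3*I*√6 ≈ 131.0 + 7.3485*I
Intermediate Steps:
B = 14 (B = 15 - 1 = 14)
u = 131 (u = (49 - 1*(-96)) - 1*14 = (49 + 96) - 14 = 145 - 14 = 131)
u + √(-30 + (0 + 6*(3*T(4, -2) + 2))) = 131 + √(-30 + (0 + 6*(3*(-2) + 2))) = 131 + √(-30 + (0 + 6*(-6 + 2))) = 131 + √(-30 + (0 + 6*(-4))) = 131 + √(-30 + (0 - 24)) = 131 + √(-30 - 24) = 131 + √(-54) = 131 + 3*I*√6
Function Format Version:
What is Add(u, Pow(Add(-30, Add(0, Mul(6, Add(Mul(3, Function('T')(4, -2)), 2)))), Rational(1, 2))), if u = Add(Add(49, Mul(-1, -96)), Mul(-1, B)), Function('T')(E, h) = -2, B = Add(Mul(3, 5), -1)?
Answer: Add(131, Mul(3, I, Pow(6, Rational(1, 2)))) ≈ Add(131.00, Mul(7.3485, I))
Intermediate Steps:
B = 14 (B = Add(15, -1) = 14)
u = 131 (u = Add(Add(49, Mul(-1, -96)), Mul(-1, 14)) = Add(Add(49, 96), -14) = Add(145, -14) = 131)
Add(u, Pow(Add(-30, Add(0, Mul(6, Add(Mul(3, Function('T')(4, -2)), 2)))), Rational(1, 2))) = Add(131, Pow(Add(-30, Add(0, Mul(6, Add(Mul(3, -2), 2)))), Rational(1, 2))) = Add(131, Pow(Add(-30, Add(0, Mul(6, Add(-6, 2)))), Rational(1, 2))) = Add(131, Pow(Add(-30, Add(0, Mul(6, -4))), Rational(1, 2))) = Add(131, Pow(Add(-30, Add(0, -24)), Rational(1, 2))) = Add(131, Pow(Add(-30, -24), Rational(1, 2))) = Add(131, Pow(-54, Rational(1, 2))) = Add(131, Mul(3, I, Pow(6, Rational(1, 2))))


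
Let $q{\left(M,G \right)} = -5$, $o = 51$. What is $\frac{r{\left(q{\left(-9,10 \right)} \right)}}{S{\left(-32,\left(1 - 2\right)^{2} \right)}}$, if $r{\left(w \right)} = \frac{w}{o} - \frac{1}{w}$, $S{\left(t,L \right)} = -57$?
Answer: $- \frac{26}{14535} \approx -0.0017888$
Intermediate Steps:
$r{\left(w \right)} = - \frac{1}{w} + \frac{w}{51}$ ($r{\left(w \right)} = \frac{w}{51} - \frac{1}{w} = - \frac{1}{w} + \frac{w}{51}$)
$\frac{r{\left(q{\left(-9,10 \right)} \right)}}{S{\left(-32,\left(1 - 2\right)^{2} \right)}} = \frac{- \frac{1}{-5} + \frac{1}{51} \left(-5\right)}{-57} = \left(\left(-1\right) \left(- \frac{1}{5}\right) - \frac{5}{51}\right) \left(- \frac{1}{57}\right) = \left(\frac{1}{5} - \frac{5}{51}\right) \left(- \frac{1}{57}\right) = \frac{26}{255} \left(- \frac{1}{57}\right) = - \frac{26}{14535}$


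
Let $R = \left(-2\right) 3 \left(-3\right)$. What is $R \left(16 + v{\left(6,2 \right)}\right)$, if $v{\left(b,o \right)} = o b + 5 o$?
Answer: $684$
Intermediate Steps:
$v{\left(b,o \right)} = 5 o + b o$ ($v{\left(b,o \right)} = b o + 5 o = 5 o + b o$)
$R = 18$ ($R = \left(-6\right) \left(-3\right) = 18$)
$R \left(16 + v{\left(6,2 \right)}\right) = 18 \left(16 + 2 \left(5 + 6\right)\right) = 18 \left(16 + 2 \cdot 11\right) = 18 \left(16 + 22\right) = 18 \cdot 38 = 684$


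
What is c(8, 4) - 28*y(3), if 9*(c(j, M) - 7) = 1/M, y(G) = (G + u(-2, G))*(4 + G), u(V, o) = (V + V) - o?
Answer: 28477/36 ≈ 791.03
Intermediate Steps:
u(V, o) = -o + 2*V (u(V, o) = 2*V - o = -o + 2*V)
y(G) = -16 - 4*G (y(G) = (G + (-G + 2*(-2)))*(4 + G) = (G + (-G - 4))*(4 + G) = (G + (-4 - G))*(4 + G) = -4*(4 + G) = -16 - 4*G)
c(j, M) = 7 + 1/(9*M)
c(8, 4) - 28*y(3) = (7 + (1/9)/4) - 28*(-16 - 4*3) = (7 + (1/9)*(1/4)) - 28*(-16 - 12) = (7 + 1/36) - 28*(-28) = 253/36 + 784 = 28477/36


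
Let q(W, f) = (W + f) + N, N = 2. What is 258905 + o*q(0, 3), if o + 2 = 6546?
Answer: 291625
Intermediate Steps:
o = 6544 (o = -2 + 6546 = 6544)
q(W, f) = 2 + W + f (q(W, f) = (W + f) + 2 = 2 + W + f)
258905 + o*q(0, 3) = 258905 + 6544*(2 + 0 + 3) = 258905 + 6544*5 = 258905 + 32720 = 291625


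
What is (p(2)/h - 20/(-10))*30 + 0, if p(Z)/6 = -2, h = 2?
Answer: -120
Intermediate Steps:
p(Z) = -12 (p(Z) = 6*(-2) = -12)
(p(2)/h - 20/(-10))*30 + 0 = (-12/2 - 20/(-10))*30 + 0 = (-12*1/2 - 20*(-1/10))*30 + 0 = (-6 + 2)*30 + 0 = -4*30 + 0 = -120 + 0 = -120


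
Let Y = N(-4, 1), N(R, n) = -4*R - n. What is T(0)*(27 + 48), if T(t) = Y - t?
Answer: 1125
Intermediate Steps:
N(R, n) = -n - 4*R
Y = 15 (Y = -1*1 - 4*(-4) = -1 + 16 = 15)
T(t) = 15 - t
T(0)*(27 + 48) = (15 - 1*0)*(27 + 48) = (15 + 0)*75 = 15*75 = 1125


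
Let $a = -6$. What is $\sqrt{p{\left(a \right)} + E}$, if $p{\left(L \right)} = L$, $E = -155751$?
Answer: $i \sqrt{155757} \approx 394.66 i$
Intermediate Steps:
$\sqrt{p{\left(a \right)} + E} = \sqrt{-6 - 155751} = \sqrt{-155757} = i \sqrt{155757}$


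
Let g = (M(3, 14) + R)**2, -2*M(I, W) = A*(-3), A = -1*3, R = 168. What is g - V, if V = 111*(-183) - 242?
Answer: 189149/4 ≈ 47287.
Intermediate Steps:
A = -3
V = -20555 (V = -20313 - 242 = -20555)
M(I, W) = -9/2 (M(I, W) = -(-3)*(-3)/2 = -1/2*9 = -9/2)
g = 106929/4 (g = (-9/2 + 168)**2 = (327/2)**2 = 106929/4 ≈ 26732.)
g - V = 106929/4 - 1*(-20555) = 106929/4 + 20555 = 189149/4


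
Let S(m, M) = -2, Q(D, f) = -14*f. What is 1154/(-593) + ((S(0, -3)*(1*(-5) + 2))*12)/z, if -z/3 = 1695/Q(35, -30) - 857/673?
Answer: -109418990/10289143 ≈ -10.634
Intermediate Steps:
z = -156159/18844 (z = -3*(1695/((-14*(-30))) - 857/673) = -3*(1695/420 - 857*1/673) = -3*(1695*(1/420) - 857/673) = -3*(113/28 - 857/673) = -3*52053/18844 = -156159/18844 ≈ -8.2869)
1154/(-593) + ((S(0, -3)*(1*(-5) + 2))*12)/z = 1154/(-593) + (-2*(1*(-5) + 2)*12)/(-156159/18844) = 1154*(-1/593) + (-2*(-5 + 2)*12)*(-18844/156159) = -1154/593 + (-2*(-3)*12)*(-18844/156159) = -1154/593 + (6*12)*(-18844/156159) = -1154/593 + 72*(-18844/156159) = -1154/593 - 150752/17351 = -109418990/10289143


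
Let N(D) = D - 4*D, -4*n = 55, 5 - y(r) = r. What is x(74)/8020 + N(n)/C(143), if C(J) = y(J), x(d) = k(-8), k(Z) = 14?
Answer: -109631/368920 ≈ -0.29717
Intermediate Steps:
y(r) = 5 - r
x(d) = 14
C(J) = 5 - J
n = -55/4 (n = -¼*55 = -55/4 ≈ -13.750)
N(D) = -3*D
x(74)/8020 + N(n)/C(143) = 14/8020 + (-3*(-55/4))/(5 - 1*143) = 14*(1/8020) + 165/(4*(5 - 143)) = 7/4010 + (165/4)/(-138) = 7/4010 + (165/4)*(-1/138) = 7/4010 - 55/184 = -109631/368920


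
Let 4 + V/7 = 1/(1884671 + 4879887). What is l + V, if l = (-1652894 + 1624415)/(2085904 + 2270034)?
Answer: -206310121056757/7366498811351 ≈ -28.007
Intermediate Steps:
l = -28479/4355938 ≈ -0.0065380
V = -189407617/6764558 (V = -28 + 7/(1884671 + 4879887) = -28 + 7/6764558 = -189407617/6764558 ≈ -28.000)
l + V = -28479/4355938 - 189407617/6764558 = -206310121056757/7366498811351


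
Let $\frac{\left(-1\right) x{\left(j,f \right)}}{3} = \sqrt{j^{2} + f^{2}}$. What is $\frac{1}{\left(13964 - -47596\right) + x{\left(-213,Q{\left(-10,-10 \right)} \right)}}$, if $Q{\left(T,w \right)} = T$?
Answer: $\frac{6840}{421024931} + \frac{\sqrt{45469}}{1263074793} \approx 1.6415 \cdot 10^{-5}$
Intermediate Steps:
$x{\left(j,f \right)} = - 3 \sqrt{f^{2} + j^{2}}$ ($x{\left(j,f \right)} = - 3 \sqrt{j^{2} + f^{2}} = - 3 \sqrt{f^{2} + j^{2}}$)
$\frac{1}{\left(13964 - -47596\right) + x{\left(-213,Q{\left(-10,-10 \right)} \right)}} = \frac{1}{\left(13964 - -47596\right) - 3 \sqrt{\left(-10\right)^{2} + \left(-213\right)^{2}}} = \frac{1}{\left(13964 + 47596\right) - 3 \sqrt{100 + 45369}} = \frac{1}{61560 - 3 \sqrt{45469}}$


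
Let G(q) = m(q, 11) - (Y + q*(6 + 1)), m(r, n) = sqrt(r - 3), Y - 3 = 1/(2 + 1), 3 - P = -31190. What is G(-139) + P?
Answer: 96488/3 + I*sqrt(142) ≈ 32163.0 + 11.916*I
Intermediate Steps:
P = 31193 (P = 3 - 1*(-31190) = 3 + 31190 = 31193)
Y = 10/3 (Y = 3 + 1/(2 + 1) = 3 + 1/3 = 10/3 ≈ 3.3333)
m(r, n) = sqrt(-3 + r)
G(q) = -10/3 + sqrt(-3 + q) - 7*q (G(q) = sqrt(-3 + q) - (10/3 + q*(6 + 1)) = sqrt(-3 + q) - (10/3 + q*7) = sqrt(-3 + q) - (10/3 + 7*q) = sqrt(-3 + q) + (-10/3 - 7*q) = -10/3 + sqrt(-3 + q) - 7*q)
G(-139) + P = (-10/3 + sqrt(-3 - 139) - 7*(-139)) + 31193 = (-10/3 + sqrt(-142) + 973) + 31193 = (-10/3 + I*sqrt(142) + 973) + 31193 = (2909/3 + I*sqrt(142)) + 31193 = 96488/3 + I*sqrt(142)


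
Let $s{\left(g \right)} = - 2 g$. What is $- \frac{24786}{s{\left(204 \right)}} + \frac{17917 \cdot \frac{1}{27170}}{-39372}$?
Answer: $\frac{3420343127}{56301960} \approx 60.75$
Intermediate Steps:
$- \frac{24786}{s{\left(204 \right)}} + \frac{17917 \cdot \frac{1}{27170}}{-39372} = - \frac{24786}{\left(-2\right) 204} + \frac{17917 \cdot \frac{1}{27170}}{-39372} = - \frac{24786}{-408} + 17917 \cdot \frac{1}{27170} \left(- \frac{1}{39372}\right) = \left(-24786\right) \left(- \frac{1}{408}\right) + \frac{943}{1430} \left(- \frac{1}{39372}\right) = \frac{243}{4} - \frac{943}{56301960} = \frac{3420343127}{56301960}$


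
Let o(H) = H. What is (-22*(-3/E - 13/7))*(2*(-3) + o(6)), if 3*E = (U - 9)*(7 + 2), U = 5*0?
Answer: 0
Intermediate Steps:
U = 0
E = -27 (E = ((0 - 9)*(7 + 2))/3 = (-9*9)/3 = (⅓)*(-81) = -27)
(-22*(-3/E - 13/7))*(2*(-3) + o(6)) = (-22*(-3/(-27) - 13/7))*(2*(-3) + 6) = (-22*(-3*(-1/27) - 13*⅐))*(-6 + 6) = -22*(⅑ - 13/7)*0 = -22*(-110/63)*0 = (2420/63)*0 = 0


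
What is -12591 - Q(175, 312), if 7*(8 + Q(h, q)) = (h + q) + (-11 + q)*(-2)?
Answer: -87966/7 ≈ -12567.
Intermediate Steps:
Q(h, q) = -34/7 - q/7 + h/7 (Q(h, q) = -8 + ((h + q) + (-11 + q)*(-2))/7 = -8 + ((h + q) + (22 - 2*q))/7 = -8 + (22 + h - q)/7 = -8 + (22/7 - q/7 + h/7) = -34/7 - q/7 + h/7)
-12591 - Q(175, 312) = -12591 - (-34/7 - 1/7*312 + (1/7)*175) = -12591 - (-34/7 - 312/7 + 25) = -12591 - 1*(-171/7) = -12591 + 171/7 = -87966/7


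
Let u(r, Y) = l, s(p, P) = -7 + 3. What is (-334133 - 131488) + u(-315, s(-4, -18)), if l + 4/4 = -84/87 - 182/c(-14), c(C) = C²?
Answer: -189043301/406 ≈ -4.6562e+5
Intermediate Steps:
s(p, P) = -4
l = -1175/406 (l = -1 + (-84/87 - 182/((-14)²)) = -1 + (-84*1/87 - 182/196) = -1 + (-28/29 - 182*1/196) = -1 + (-28/29 - 13/14) = -1 - 769/406 = -1175/406 ≈ -2.8941)
u(r, Y) = -1175/406
(-334133 - 131488) + u(-315, s(-4, -18)) = (-334133 - 131488) - 1175/406 = -465621 - 1175/406 = -189043301/406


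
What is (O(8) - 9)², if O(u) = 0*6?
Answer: 81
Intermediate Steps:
O(u) = 0
(O(8) - 9)² = (0 - 9)² = (-9)² = 81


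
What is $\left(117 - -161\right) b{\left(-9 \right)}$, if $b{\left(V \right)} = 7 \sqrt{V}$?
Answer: $5838 i \approx 5838.0 i$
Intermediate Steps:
$\left(117 - -161\right) b{\left(-9 \right)} = \left(117 - -161\right) 7 \sqrt{-9} = \left(117 + 161\right) 7 \cdot 3 i = 278 \cdot 21 i = 5838 i$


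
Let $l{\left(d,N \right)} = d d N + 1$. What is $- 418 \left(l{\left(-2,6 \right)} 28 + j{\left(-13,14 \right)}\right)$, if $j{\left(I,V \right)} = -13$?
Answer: $-287166$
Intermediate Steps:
$l{\left(d,N \right)} = 1 + N d^{2}$ ($l{\left(d,N \right)} = d^{2} N + 1 = N d^{2} + 1 = 1 + N d^{2}$)
$- 418 \left(l{\left(-2,6 \right)} 28 + j{\left(-13,14 \right)}\right) = - 418 \left(\left(1 + 6 \left(-2\right)^{2}\right) 28 - 13\right) = - 418 \left(\left(1 + 6 \cdot 4\right) 28 - 13\right) = - 418 \left(\left(1 + 24\right) 28 - 13\right) = - 418 \left(25 \cdot 28 - 13\right) = - 418 \left(700 - 13\right) = \left(-418\right) 687 = -287166$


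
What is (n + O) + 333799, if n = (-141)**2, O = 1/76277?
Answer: 26977649361/76277 ≈ 3.5368e+5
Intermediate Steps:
O = 1/76277 ≈ 1.3110e-5
n = 19881
(n + O) + 333799 = (19881 + 1/76277) + 333799 = 1516463038/76277 + 333799 = 26977649361/76277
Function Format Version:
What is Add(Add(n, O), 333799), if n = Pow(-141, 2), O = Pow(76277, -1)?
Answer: Rational(26977649361, 76277) ≈ 3.5368e+5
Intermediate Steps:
O = Rational(1, 76277) ≈ 1.3110e-5
n = 19881
Add(Add(n, O), 333799) = Add(Add(19881, Rational(1, 76277)), 333799) = Add(Rational(1516463038, 76277), 333799) = Rational(26977649361, 76277)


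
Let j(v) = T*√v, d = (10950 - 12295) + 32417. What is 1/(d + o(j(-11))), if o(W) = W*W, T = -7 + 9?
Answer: 1/31028 ≈ 3.2229e-5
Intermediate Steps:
T = 2
d = 31072 (d = -1345 + 32417 = 31072)
j(v) = 2*√v
o(W) = W²
1/(d + o(j(-11))) = 1/(31072 + (2*√(-11))²) = 1/(31072 + (2*(I*√11))²) = 1/(31072 + (2*I*√11)²) = 1/(31072 - 44) = 1/31028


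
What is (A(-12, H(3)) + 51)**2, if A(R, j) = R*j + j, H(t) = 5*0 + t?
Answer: 324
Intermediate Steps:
H(t) = t (H(t) = 0 + t = t)
A(R, j) = j + R*j
(A(-12, H(3)) + 51)**2 = (3*(1 - 12) + 51)**2 = (3*(-11) + 51)**2 = (-33 + 51)**2 = 18**2 = 324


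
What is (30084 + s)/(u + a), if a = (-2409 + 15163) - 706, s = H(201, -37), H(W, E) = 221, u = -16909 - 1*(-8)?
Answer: -30305/4853 ≈ -6.2446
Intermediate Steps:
u = -16901 (u = -16909 + 8 = -16901)
s = 221
a = 12048 (a = 12754 - 706 = 12048)
(30084 + s)/(u + a) = (30084 + 221)/(-16901 + 12048) = 30305/(-4853) = 30305*(-1/4853) = -30305/4853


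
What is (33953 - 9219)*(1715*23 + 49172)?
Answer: 2191852878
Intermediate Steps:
(33953 - 9219)*(1715*23 + 49172) = 24734*(39445 + 49172) = 24734*88617 = 2191852878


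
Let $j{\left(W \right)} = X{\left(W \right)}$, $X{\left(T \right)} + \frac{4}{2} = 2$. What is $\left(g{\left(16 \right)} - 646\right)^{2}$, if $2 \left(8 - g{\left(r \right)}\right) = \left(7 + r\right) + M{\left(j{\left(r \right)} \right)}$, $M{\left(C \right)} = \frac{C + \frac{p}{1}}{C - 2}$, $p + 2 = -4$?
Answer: $423801$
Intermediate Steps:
$p = -6$ ($p = -2 - 4 = -6$)
$X{\left(T \right)} = 0$ ($X{\left(T \right)} = -2 + 2 = 0$)
$j{\left(W \right)} = 0$
$M{\left(C \right)} = \frac{-6 + C}{-2 + C}$ ($M{\left(C \right)} = \frac{C - \frac{6}{1}}{C - 2} = \frac{C - 6}{-2 + C} = \frac{-6 + C}{-2 + C}$)
$g{\left(r \right)} = 3 - \frac{r}{2}$ ($g{\left(r \right)} = 8 - \frac{\left(7 + r\right) + \frac{-6 + 0}{-2 + 0}}{2} = 8 - \frac{\left(7 + r\right) + \frac{1}{-2} \left(-6\right)}{2} = 8 - \frac{\left(7 + r\right) - -3}{2} = 8 - \frac{\left(7 + r\right) + 3}{2} = 8 - \frac{10 + r}{2} = 8 - \left(5 + \frac{r}{2}\right) = 3 - \frac{r}{2}$)
$\left(g{\left(16 \right)} - 646\right)^{2} = \left(\left(3 - 8\right) - 646\right)^{2} = \left(-5 - 646\right)^{2} = \left(-651\right)^{2} = 423801$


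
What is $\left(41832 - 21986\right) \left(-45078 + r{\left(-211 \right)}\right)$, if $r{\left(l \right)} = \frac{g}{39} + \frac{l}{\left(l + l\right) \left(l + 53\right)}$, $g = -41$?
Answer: $- \frac{5512764991441}{6162} \approx -8.9464 \cdot 10^{8}$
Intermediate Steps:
$r{\left(l \right)} = - \frac{41}{39} + \frac{1}{2 \left(53 + l\right)}$ ($r{\left(l \right)} = - \frac{41}{39} + \frac{l}{\left(l + l\right) \left(l + 53\right)} = \left(-41\right) \frac{1}{39} + \frac{l}{2 l \left(53 + l\right)} = - \frac{41}{39} + \frac{l}{2 l \left(53 + l\right)} = - \frac{41}{39} + l \frac{1}{2 l \left(53 + l\right)} = - \frac{41}{39} + \frac{1}{2 \left(53 + l\right)}$)
$\left(41832 - 21986\right) \left(-45078 + r{\left(-211 \right)}\right) = \left(41832 - 21986\right) \left(-45078 + \frac{-4307 - -17302}{78 \left(53 - 211\right)}\right) = 19846 \left(-45078 + \frac{-4307 + 17302}{78 \left(-158\right)}\right) = 19846 \left(-45078 + \frac{1}{78} \left(- \frac{1}{158}\right) 12995\right) = 19846 \left(-45078 - \frac{12995}{12324}\right) = 19846 \left(- \frac{555554267}{12324}\right) = - \frac{5512764991441}{6162}$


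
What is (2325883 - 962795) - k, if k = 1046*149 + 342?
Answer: 1206892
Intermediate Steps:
k = 156196 (k = 155854 + 342 = 156196)
(2325883 - 962795) - k = (2325883 - 962795) - 1*156196 = 1363088 - 156196 = 1206892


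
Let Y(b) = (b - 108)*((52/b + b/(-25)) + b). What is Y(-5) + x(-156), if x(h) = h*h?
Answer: 130268/5 ≈ 26054.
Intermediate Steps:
Y(b) = (-108 + b)*(52/b + 24*b/25) (Y(b) = (-108 + b)*((52/b + b*(-1/25)) + b) = (-108 + b)*((52/b - b/25) + b) = (-108 + b)*(52/b + 24*b/25))
x(h) = h²
Y(-5) + x(-156) = (52 - 5616/(-5) - 2592/25*(-5) + (24/25)*(-5)²) + (-156)² = (52 - 5616*(-⅕) + 2592/5 + (24/25)*25) + 24336 = (52 + 5616/5 + 2592/5 + 24) + 24336 = 8588/5 + 24336 = 130268/5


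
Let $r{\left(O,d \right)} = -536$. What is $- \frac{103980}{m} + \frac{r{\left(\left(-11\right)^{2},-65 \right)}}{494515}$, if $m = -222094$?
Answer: $\frac{25650313658}{54914407205} \approx 0.4671$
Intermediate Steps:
$- \frac{103980}{m} + \frac{r{\left(\left(-11\right)^{2},-65 \right)}}{494515} = - \frac{103980}{-222094} - \frac{536}{494515} = \left(-103980\right) \left(- \frac{1}{222094}\right) - \frac{536}{494515} = \frac{51990}{111047} - \frac{536}{494515} = \frac{25650313658}{54914407205}$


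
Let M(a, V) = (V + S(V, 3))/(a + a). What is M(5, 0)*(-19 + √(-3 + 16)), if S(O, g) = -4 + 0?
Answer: 38/5 - 2*√13/5 ≈ 6.1578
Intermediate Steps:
S(O, g) = -4
M(a, V) = (-4 + V)/(2*a) (M(a, V) = (V - 4)/(a + a) = (-4 + V)/((2*a)) = (-4 + V)*(1/(2*a)) = (-4 + V)/(2*a))
M(5, 0)*(-19 + √(-3 + 16)) = ((½)*(-4 + 0)/5)*(-19 + √(-3 + 16)) = ((½)*(⅕)*(-4))*(-19 + √13) = -2*(-19 + √13)/5 = 38/5 - 2*√13/5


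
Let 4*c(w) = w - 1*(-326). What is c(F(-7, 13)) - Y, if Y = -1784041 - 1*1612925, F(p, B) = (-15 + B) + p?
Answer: 13588181/4 ≈ 3.3970e+6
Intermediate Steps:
F(p, B) = -15 + B + p
c(w) = 163/2 + w/4 (c(w) = (w - 1*(-326))/4 = (w + 326)/4 = (326 + w)/4 = 163/2 + w/4)
Y = -3396966 (Y = -1784041 - 1612925 = -3396966)
c(F(-7, 13)) - Y = (163/2 + (-15 + 13 - 7)/4) - 1*(-3396966) = (163/2 + (¼)*(-9)) + 3396966 = (163/2 - 9/4) + 3396966 = 317/4 + 3396966 = 13588181/4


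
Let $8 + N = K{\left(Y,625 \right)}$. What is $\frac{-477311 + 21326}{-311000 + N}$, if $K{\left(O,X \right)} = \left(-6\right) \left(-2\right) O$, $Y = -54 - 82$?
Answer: $\frac{91197}{62528} \approx 1.4585$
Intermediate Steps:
$Y = -136$ ($Y = -54 + \left(-165 + 83\right) = -54 - 82 = -136$)
$K{\left(O,X \right)} = 12 O$
$N = -1640$ ($N = -8 + 12 \left(-136\right) = -8 - 1632 = -1640$)
$\frac{-477311 + 21326}{-311000 + N} = \frac{-477311 + 21326}{-311000 - 1640} = - \frac{455985}{-312640} = \left(-455985\right) \left(- \frac{1}{312640}\right) = \frac{91197}{62528}$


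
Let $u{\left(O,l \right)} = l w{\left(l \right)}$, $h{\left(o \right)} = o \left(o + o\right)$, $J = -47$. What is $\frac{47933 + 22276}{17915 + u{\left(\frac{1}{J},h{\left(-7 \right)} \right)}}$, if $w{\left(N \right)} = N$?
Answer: $\frac{23403}{9173} \approx 2.5513$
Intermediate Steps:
$h{\left(o \right)} = 2 o^{2}$ ($h{\left(o \right)} = o 2 o = 2 o^{2}$)
$u{\left(O,l \right)} = l^{2}$ ($u{\left(O,l \right)} = l l = l^{2}$)
$\frac{47933 + 22276}{17915 + u{\left(\frac{1}{J},h{\left(-7 \right)} \right)}} = \frac{47933 + 22276}{17915 + \left(2 \left(-7\right)^{2}\right)^{2}} = \frac{70209}{17915 + \left(2 \cdot 49\right)^{2}} = \frac{70209}{17915 + 98^{2}} = \frac{70209}{17915 + 9604} = \frac{70209}{27519} = 70209 \cdot \frac{1}{27519} = \frac{23403}{9173}$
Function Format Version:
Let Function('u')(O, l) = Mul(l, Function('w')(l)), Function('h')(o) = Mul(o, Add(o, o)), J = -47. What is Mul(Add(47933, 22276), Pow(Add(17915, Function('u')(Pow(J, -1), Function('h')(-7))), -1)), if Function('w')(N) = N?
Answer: Rational(23403, 9173) ≈ 2.5513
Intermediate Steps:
Function('h')(o) = Mul(2, Pow(o, 2)) (Function('h')(o) = Mul(o, Mul(2, o)) = Mul(2, Pow(o, 2)))
Function('u')(O, l) = Pow(l, 2) (Function('u')(O, l) = Mul(l, l) = Pow(l, 2))
Mul(Add(47933, 22276), Pow(Add(17915, Function('u')(Pow(J, -1), Function('h')(-7))), -1)) = Mul(Add(47933, 22276), Pow(Add(17915, Pow(Mul(2, Pow(-7, 2)), 2)), -1)) = Mul(70209, Pow(Add(17915, Pow(Mul(2, 49), 2)), -1)) = Mul(70209, Pow(Add(17915, Pow(98, 2)), -1)) = Mul(70209, Pow(Add(17915, 9604), -1)) = Mul(70209, Pow(27519, -1)) = Mul(70209, Rational(1, 27519)) = Rational(23403, 9173)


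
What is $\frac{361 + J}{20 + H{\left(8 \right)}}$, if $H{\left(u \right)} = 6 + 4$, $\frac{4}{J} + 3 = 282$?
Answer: $\frac{100723}{8370} \approx 12.034$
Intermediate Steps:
$J = \frac{4}{279}$ ($J = \frac{4}{-3 + 282} = \frac{4}{279} \approx 0.014337$)
$H{\left(u \right)} = 10$
$\frac{361 + J}{20 + H{\left(8 \right)}} = \frac{361 + \frac{4}{279}}{20 + 10} = \frac{100723}{279 \cdot 30} = \frac{100723}{279} \cdot \frac{1}{30} = \frac{100723}{8370}$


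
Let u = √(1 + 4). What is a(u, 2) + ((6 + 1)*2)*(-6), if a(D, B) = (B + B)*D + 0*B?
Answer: -84 + 4*√5 ≈ -75.056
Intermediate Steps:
u = √5 ≈ 2.2361
a(D, B) = 2*B*D (a(D, B) = (2*B)*D + 0 = 2*B*D + 0 = 2*B*D)
a(u, 2) + ((6 + 1)*2)*(-6) = 2*2*√5 + ((6 + 1)*2)*(-6) = 4*√5 + (7*2)*(-6) = 4*√5 + 14*(-6) = 4*√5 - 84 = -84 + 4*√5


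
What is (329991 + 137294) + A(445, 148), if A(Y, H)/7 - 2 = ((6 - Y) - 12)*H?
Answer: 63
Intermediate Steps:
A(Y, H) = 14 + 7*H*(-6 - Y) (A(Y, H) = 14 + 7*(((6 - Y) - 12)*H) = 14 + 7*((-6 - Y)*H) = 14 + 7*(H*(-6 - Y)) = 14 + 7*H*(-6 - Y))
(329991 + 137294) + A(445, 148) = (329991 + 137294) + (14 - 42*148 - 7*148*445) = 467285 + (14 - 6216 - 461020) = 467285 - 467222 = 63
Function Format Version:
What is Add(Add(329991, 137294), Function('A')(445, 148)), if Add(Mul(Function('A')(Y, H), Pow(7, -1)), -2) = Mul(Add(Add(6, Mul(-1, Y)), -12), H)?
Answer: 63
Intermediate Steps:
Function('A')(Y, H) = Add(14, Mul(7, H, Add(-6, Mul(-1, Y)))) (Function('A')(Y, H) = Add(14, Mul(7, Mul(Add(Add(6, Mul(-1, Y)), -12), H))) = Add(14, Mul(7, Mul(Add(-6, Mul(-1, Y)), H))) = Add(14, Mul(7, Mul(H, Add(-6, Mul(-1, Y))))) = Add(14, Mul(7, H, Add(-6, Mul(-1, Y)))))
Add(Add(329991, 137294), Function('A')(445, 148)) = Add(Add(329991, 137294), Add(14, Mul(-42, 148), Mul(-7, 148, 445))) = Add(467285, Add(14, -6216, -461020)) = Add(467285, -467222) = 63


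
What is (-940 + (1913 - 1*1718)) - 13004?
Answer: -13749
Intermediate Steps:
(-940 + (1913 - 1*1718)) - 13004 = (-940 + (1913 - 1718)) - 13004 = (-940 + 195) - 13004 = -745 - 13004 = -13749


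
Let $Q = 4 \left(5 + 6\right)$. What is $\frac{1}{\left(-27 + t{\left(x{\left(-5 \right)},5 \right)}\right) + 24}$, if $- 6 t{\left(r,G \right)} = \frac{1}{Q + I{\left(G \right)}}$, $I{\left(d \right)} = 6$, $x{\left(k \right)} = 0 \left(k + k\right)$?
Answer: $- \frac{300}{901} \approx -0.33296$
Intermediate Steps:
$x{\left(k \right)} = 0$ ($x{\left(k \right)} = 0 \cdot 2 k = 0$)
$Q = 44$ ($Q = 4 \cdot 11 = 44$)
$t{\left(r,G \right)} = - \frac{1}{300}$ ($t{\left(r,G \right)} = - \frac{1}{6 \left(44 + 6\right)} = - \frac{1}{6 \cdot 50} = \left(- \frac{1}{6}\right) \frac{1}{50} = - \frac{1}{300}$)
$\frac{1}{\left(-27 + t{\left(x{\left(-5 \right)},5 \right)}\right) + 24} = \frac{1}{\left(-27 - \frac{1}{300}\right) + 24} = \frac{1}{- \frac{8101}{300} + 24} = \frac{1}{- \frac{901}{300}} = - \frac{300}{901}$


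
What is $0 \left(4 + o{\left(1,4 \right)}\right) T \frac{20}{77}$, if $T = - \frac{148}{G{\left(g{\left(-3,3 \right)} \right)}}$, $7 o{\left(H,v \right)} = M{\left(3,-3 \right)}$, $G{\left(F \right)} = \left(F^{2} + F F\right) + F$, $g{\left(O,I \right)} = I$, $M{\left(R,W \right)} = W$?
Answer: $0$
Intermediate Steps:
$G{\left(F \right)} = F + 2 F^{2}$ ($G{\left(F \right)} = \left(F^{2} + F^{2}\right) + F = 2 F^{2} + F = F + 2 F^{2}$)
$o{\left(H,v \right)} = - \frac{3}{7}$ ($o{\left(H,v \right)} = \frac{1}{7} \left(-3\right) = - \frac{3}{7}$)
$T = - \frac{148}{21}$ ($T = - \frac{148}{3 \left(1 + 2 \cdot 3\right)} = - \frac{148}{3 \left(1 + 6\right)} = - \frac{148}{3 \cdot 7} = - \frac{148}{21} \approx -7.0476$)
$0 \left(4 + o{\left(1,4 \right)}\right) T \frac{20}{77} = 0 \left(4 - \frac{3}{7}\right) \left(- \frac{148}{21}\right) \frac{20}{77} = 0 \cdot \frac{25}{7} \left(- \frac{148}{21}\right) 20 \cdot \frac{1}{77} = 0 \left(- \frac{148}{21}\right) \frac{20}{77} = 0 \cdot \frac{20}{77} = 0$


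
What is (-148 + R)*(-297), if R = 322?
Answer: -51678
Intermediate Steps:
(-148 + R)*(-297) = (-148 + 322)*(-297) = 174*(-297) = -51678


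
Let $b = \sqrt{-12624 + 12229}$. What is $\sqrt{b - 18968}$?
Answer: $\sqrt{-18968 + i \sqrt{395}} \approx 0.0722 + 137.72 i$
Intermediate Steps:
$b = i \sqrt{395}$ ($b = \sqrt{-395} = i \sqrt{395} \approx 19.875 i$)
$\sqrt{b - 18968} = \sqrt{i \sqrt{395} - 18968} = \sqrt{-18968 + i \sqrt{395}}$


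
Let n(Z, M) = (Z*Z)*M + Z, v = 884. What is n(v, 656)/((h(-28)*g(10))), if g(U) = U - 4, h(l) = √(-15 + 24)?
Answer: 256318010/9 ≈ 2.8480e+7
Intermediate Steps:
n(Z, M) = Z + M*Z² (n(Z, M) = Z²*M + Z = M*Z² + Z = Z + M*Z²)
h(l) = 3 (h(l) = √9 = 3)
g(U) = -4 + U
n(v, 656)/((h(-28)*g(10))) = (884*(1 + 656*884))/((3*(-4 + 10))) = (884*(1 + 579904))/((3*6)) = (884*579905)/18 = 512636020*(1/18) = 256318010/9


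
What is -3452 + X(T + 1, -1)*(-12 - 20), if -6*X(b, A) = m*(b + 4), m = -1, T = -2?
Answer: -3468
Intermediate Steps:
X(b, A) = ⅔ + b/6 (X(b, A) = -(-1)*(b + 4)/6 = -(-1)*(4 + b)/6 = -(-4 - b)/6 = ⅔ + b/6)
-3452 + X(T + 1, -1)*(-12 - 20) = -3452 + (⅔ + (-2 + 1)/6)*(-12 - 20) = -3452 + (⅔ + (⅙)*(-1))*(-32) = -3452 + (⅔ - ⅙)*(-32) = -3452 + (½)*(-32) = -3452 - 16 = -3468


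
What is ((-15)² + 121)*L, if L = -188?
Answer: -65048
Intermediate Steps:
((-15)² + 121)*L = ((-15)² + 121)*(-188) = (225 + 121)*(-188) = 346*(-188) = -65048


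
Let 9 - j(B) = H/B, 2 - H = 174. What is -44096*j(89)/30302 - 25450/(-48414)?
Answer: -3612566327/234832107 ≈ -15.384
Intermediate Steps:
H = -172 (H = 2 - 1*174 = 2 - 174 = -172)
j(B) = 9 + 172/B (j(B) = 9 - (-172)/B = 9 + 172/B)
-44096*j(89)/30302 - 25450/(-48414) = -44096/(30302/(9 + 172/89)) - 25450/(-48414) = -44096/(30302/(9 + 172*(1/89))) - 25450*(-1/48414) = -44096/(30302/(9 + 172/89)) + 12725/24207 = -44096/(30302/(973/89)) + 12725/24207 = -44096/(30302*(89/973)) + 12725/24207 = -44096/19402/7 + 12725/24207 = -44096*7/19402 + 12725/24207 = -154336/9701 + 12725/24207 = -3612566327/234832107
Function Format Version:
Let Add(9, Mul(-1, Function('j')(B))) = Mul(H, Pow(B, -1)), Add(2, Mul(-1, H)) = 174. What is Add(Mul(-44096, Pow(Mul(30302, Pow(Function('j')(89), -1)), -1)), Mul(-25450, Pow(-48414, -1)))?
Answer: Rational(-3612566327, 234832107) ≈ -15.384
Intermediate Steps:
H = -172 (H = Add(2, Mul(-1, 174)) = Add(2, -174) = -172)
Function('j')(B) = Add(9, Mul(172, Pow(B, -1))) (Function('j')(B) = Add(9, Mul(-1, Mul(-172, Pow(B, -1)))) = Add(9, Mul(172, Pow(B, -1))))
Add(Mul(-44096, Pow(Mul(30302, Pow(Function('j')(89), -1)), -1)), Mul(-25450, Pow(-48414, -1))) = Add(Mul(-44096, Pow(Mul(30302, Pow(Add(9, Mul(172, Pow(89, -1))), -1)), -1)), Mul(-25450, Pow(-48414, -1))) = Add(Mul(-44096, Pow(Mul(30302, Pow(Add(9, Mul(172, Rational(1, 89))), -1)), -1)), Mul(-25450, Rational(-1, 48414))) = Add(Mul(-44096, Pow(Mul(30302, Pow(Add(9, Rational(172, 89)), -1)), -1)), Rational(12725, 24207)) = Add(Mul(-44096, Pow(Mul(30302, Pow(Rational(973, 89), -1)), -1)), Rational(12725, 24207)) = Add(Mul(-44096, Pow(Mul(30302, Rational(89, 973)), -1)), Rational(12725, 24207)) = Add(Mul(-44096, Pow(Rational(19402, 7), -1)), Rational(12725, 24207)) = Add(Mul(-44096, Rational(7, 19402)), Rational(12725, 24207)) = Add(Rational(-154336, 9701), Rational(12725, 24207)) = Rational(-3612566327, 234832107)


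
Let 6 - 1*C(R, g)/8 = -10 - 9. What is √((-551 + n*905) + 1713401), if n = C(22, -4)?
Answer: 35*√1546 ≈ 1376.2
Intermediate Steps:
C(R, g) = 200 (C(R, g) = 48 - 8*(-10 - 9) = 48 - 8*(-19) = 48 + 152 = 200)
n = 200
√((-551 + n*905) + 1713401) = √((-551 + 200*905) + 1713401) = √((-551 + 181000) + 1713401) = √(180449 + 1713401) = √1893850 = 35*√1546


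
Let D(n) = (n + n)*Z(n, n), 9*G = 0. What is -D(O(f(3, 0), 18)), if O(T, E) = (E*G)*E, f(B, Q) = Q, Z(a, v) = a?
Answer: 0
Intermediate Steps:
G = 0 (G = (⅑)*0 = 0)
O(T, E) = 0 (O(T, E) = (E*0)*E = 0*E = 0)
D(n) = 2*n² (D(n) = (n + n)*n = (2*n)*n = 2*n²)
-D(O(f(3, 0), 18)) = -2*0² = -2*0 = -1*0 = 0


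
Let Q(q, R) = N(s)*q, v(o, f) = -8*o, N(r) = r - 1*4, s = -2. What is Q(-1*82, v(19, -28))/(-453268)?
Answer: -123/113317 ≈ -0.0010855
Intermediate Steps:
N(r) = -4 + r (N(r) = r - 4 = -4 + r)
Q(q, R) = -6*q (Q(q, R) = (-4 - 2)*q = -6*q)
Q(-1*82, v(19, -28))/(-453268) = -(-6)*82/(-453268) = -6*(-82)*(-1/453268) = 492*(-1/453268) = -123/113317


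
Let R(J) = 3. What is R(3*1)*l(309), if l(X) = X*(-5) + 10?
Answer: -4605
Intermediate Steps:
l(X) = 10 - 5*X (l(X) = -5*X + 10 = 10 - 5*X)
R(3*1)*l(309) = 3*(10 - 5*309) = 3*(10 - 1545) = 3*(-1535) = -4605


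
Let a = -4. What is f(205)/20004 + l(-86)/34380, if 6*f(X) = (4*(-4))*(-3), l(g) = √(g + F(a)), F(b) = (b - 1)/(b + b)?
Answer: 2/5001 + I*√1366/137520 ≈ 0.00039992 + 0.00026876*I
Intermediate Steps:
F(b) = (-1 + b)/(2*b) (F(b) = (-1 + b)/((2*b)) = (-1 + b)*(1/(2*b)) = (-1 + b)/(2*b))
l(g) = √(5/8 + g) (l(g) = √(g + (½)*(-1 - 4)/(-4)) = √(g + (½)*(-¼)*(-5)) = √(g + 5/8) = √(5/8 + g))
f(X) = 8 (f(X) = ((4*(-4))*(-3))/6 = (-16*(-3))/6 = (⅙)*48 = 8)
f(205)/20004 + l(-86)/34380 = 8/20004 + (√(10 + 16*(-86))/4)/34380 = 8*(1/20004) + (√(10 - 1376)/4)*(1/34380) = 2/5001 + (√(-1366)/4)*(1/34380) = 2/5001 + ((I*√1366)/4)*(1/34380) = 2/5001 + (I*√1366/4)*(1/34380) = 2/5001 + I*√1366/137520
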